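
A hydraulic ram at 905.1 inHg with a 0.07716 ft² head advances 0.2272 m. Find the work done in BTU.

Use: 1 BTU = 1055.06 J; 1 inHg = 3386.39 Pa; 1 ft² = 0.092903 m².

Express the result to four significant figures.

4.731 BTU

905.1 inHg → 3.06502×10⁶ Pa
0.07716 ft² → 0.0071684 m²
F = P × A = 3.06502×10⁶ × 0.0071684 = 21971.3 N
W = F × d = 21971.3 × 0.2272 = 4991.88 J
In BTU: 4991.88 / 1055.06 = 4.73137 BTU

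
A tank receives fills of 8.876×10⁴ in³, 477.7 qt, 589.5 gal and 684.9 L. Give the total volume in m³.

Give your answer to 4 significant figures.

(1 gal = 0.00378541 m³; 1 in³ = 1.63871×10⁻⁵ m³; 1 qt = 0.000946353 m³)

4.823 m³

8.876×10⁴ in³ × 1.63871×10⁻⁵ = 1.45452 m³
477.7 qt × 0.000946353 = 0.452073 m³
589.5 gal × 0.00378541 = 2.2315 m³
684.9 L × 0.001 = 0.6849 m³
Sum: 1.45452 + 0.452073 + 2.2315 + 0.6849 = 4.82299 m³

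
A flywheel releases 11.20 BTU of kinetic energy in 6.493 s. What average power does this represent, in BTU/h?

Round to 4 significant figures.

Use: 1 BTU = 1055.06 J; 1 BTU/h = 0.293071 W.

11.20 BTU × 1055.06 → 11816.7 J
P = E / t = 11816.7 J / 6.493 s = 1819.91 W
1819.91 W ÷ (0.293071 W/BTU/h) = 6209.79 BTU/h

6210 BTU/h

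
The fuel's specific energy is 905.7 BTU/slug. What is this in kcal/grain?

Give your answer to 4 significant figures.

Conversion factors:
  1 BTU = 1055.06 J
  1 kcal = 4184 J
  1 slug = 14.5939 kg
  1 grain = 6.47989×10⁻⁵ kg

0.001014 kcal/grain

905.7 BTU/slug × 1055.06 J/BTU ÷ 14.5939 kg/slug = 65477.2 J/kg
65477.2 J/kg ÷ 4184 J/kcal × 6.47989×10⁻⁵ kg/grain = 0.00101407 kcal/grain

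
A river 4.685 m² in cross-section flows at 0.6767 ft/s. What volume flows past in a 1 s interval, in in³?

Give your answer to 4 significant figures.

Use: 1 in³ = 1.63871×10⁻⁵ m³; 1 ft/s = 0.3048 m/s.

5.897×10⁴ in³

0.6767 ft/s × 0.3048 = 0.206258 m/s
V = v × A × t = 0.206258 m/s × 4.685 m² × 1 s = 0.966319 m³
0.966319 m³ ÷ (1.63871×10⁻⁵ m³/in³) = 58968.3 in³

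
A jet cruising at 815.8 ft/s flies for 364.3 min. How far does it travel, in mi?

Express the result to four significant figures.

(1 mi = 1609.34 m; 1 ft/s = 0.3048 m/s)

3377 mi

815.8 ft/s × 0.3048 = 248.656 m/s
364.3 min × 60 = 21858 s
d = v × t = 248.656 m/s × 21858 s = 5.43512×10⁶ m
5.43512×10⁶ m ÷ (1609.34 m/mi) = 3377.24 mi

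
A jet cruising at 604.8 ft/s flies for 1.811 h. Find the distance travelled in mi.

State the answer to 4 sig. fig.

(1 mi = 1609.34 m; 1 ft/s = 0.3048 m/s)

604.8 ft/s × 0.3048 = 184.343 m/s
1.811 h × 3600 = 6519.6 s
d = v × t = 184.343 m/s × 6519.6 s = 1.20184×10⁶ m
1.20184×10⁶ m ÷ (1609.34 m/mi) = 746.791 mi

746.8 mi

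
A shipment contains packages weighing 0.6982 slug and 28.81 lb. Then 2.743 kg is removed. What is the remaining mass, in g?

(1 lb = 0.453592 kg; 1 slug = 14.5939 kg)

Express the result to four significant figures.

2.051×10⁴ g

0.6982 slug × 14.5939 = 10.1895 kg
28.81 lb × 0.453592 = 13.068 kg
2.743 kg (already kg)
Sum: 10.1895 + 13.068 − 2.743 = 20.5145 kg
In g: 20.5145 / 0.001 = 20514.5 g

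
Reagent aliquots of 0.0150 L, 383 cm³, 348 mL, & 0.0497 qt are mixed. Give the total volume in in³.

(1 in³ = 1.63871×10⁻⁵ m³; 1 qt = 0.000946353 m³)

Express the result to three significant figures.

48.4 in³

0.0150 L × 0.001 = 1.5×10⁻⁵ m³
383 cm³ × 10⁻⁶ = 3.83×10⁻⁴ m³
348 mL × 10⁻⁶ = 3.48×10⁻⁴ m³
0.0497 qt × 0.000946353 = 4.70337×10⁻⁵ m³
Total: 1.5×10⁻⁵ + 3.83×10⁻⁴ + 3.48×10⁻⁴ + 4.70337×10⁻⁵ = 7.93034×10⁻⁴ m³
In in³: 7.93034×10⁻⁴ / 1.63871×10⁻⁵ = 48.3938 in³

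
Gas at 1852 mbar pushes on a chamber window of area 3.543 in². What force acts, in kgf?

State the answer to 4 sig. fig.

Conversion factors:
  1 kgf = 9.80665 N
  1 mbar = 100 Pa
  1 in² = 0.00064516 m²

1852 mbar × 100 = 185200 Pa
3.543 in² × 0.00064516 = 0.0022858 m²
F = P × A = 185200 Pa × 0.0022858 m² = 423.33 N
423.33 N ÷ (9.80665 N/kgf) = 43.1676 kgf

43.17 kgf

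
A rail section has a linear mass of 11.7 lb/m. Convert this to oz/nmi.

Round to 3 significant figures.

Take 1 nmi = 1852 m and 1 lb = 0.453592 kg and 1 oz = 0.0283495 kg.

3.47×10⁵ oz/nmi

11.7 lb/m × 0.453592 kg/lb = 5.30703 kg/m
5.30703 kg/m ÷ 0.0283495 kg/oz × 1852 m/nmi = 346695 oz/nmi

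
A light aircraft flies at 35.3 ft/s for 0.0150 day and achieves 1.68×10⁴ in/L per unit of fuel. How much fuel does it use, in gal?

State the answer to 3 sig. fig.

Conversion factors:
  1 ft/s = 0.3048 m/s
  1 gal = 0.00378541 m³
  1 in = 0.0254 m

35.3 ft/s → 10.7594 m/s
0.0150 day → 1296 s
d = v × t = 10.7594 × 1296 = 13944.2 m
1.68×10⁴ in/L → 426720 m/m³
V = d / (distance per unit fuel) = 13944.2 / 426720 = 0.0326776 m³
In gal: 0.0326776 / 0.00378541 = 8.63251 gal

8.63 gal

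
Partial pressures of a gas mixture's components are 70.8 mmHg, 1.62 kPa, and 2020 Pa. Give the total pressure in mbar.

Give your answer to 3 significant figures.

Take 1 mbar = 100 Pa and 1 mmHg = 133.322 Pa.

131 mbar

70.8 mmHg × 133.322 = 9439.2 Pa
1.62 kPa × 1000 = 1620 Pa
2020 Pa (already Pa)
Combined: 9439.2 + 1620 + 2020 = 13079.2 Pa
In mbar: 13079.2 / 100 = 130.792 mbar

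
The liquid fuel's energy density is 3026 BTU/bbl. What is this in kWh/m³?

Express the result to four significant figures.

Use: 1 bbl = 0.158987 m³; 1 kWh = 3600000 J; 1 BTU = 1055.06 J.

3026 BTU/bbl × 1055.06 J/BTU ÷ 0.158987 m³/bbl = 2.0081×10⁷ J/m³
2.0081×10⁷ J/m³ ÷ 3600000 J/kWh = 5.57806 kWh/m³

5.578 kWh/m³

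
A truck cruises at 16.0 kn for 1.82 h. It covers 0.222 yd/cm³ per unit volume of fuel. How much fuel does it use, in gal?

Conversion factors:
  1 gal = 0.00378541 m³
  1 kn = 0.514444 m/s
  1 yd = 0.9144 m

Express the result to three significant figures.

70.2 gal

16.0 kn → 8.2311 m/s
1.82 h → 6552 s
d = v × t = 8.2311 × 6552 = 53930.2 m
0.222 yd/cm³ → 202997 m/m³
V = d / (distance per unit fuel) = 53930.2 / 202997 = 0.26567 m³
In gal: 0.26567 / 0.00378541 = 70.1826 gal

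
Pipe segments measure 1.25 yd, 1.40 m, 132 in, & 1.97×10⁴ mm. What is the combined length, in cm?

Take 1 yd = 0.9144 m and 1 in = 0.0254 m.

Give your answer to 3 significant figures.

1.25 yd × 0.9144 = 1.143 m
1.40 m (already m)
132 in × 0.0254 = 3.3528 m
1.97×10⁴ mm × 0.001 = 19.7 m
Total: 1.143 + 1.4 + 3.3528 + 19.7 = 25.5958 m
In cm: 25.5958 / 0.01 = 2559.58 cm

2560 cm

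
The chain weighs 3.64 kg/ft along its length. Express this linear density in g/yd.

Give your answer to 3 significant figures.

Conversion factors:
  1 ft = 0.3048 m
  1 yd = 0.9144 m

3.64 kg/ft ÷ 0.3048 m/ft = 11.9423 kg/m
11.9423 kg/m ÷ 0.001 kg/g × 0.9144 m/yd = 10920 g/yd

1.09×10⁴ g/yd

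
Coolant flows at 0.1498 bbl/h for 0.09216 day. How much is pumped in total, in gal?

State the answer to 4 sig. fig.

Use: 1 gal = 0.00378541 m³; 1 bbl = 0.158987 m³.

0.1498 bbl/h → 6.61563×10⁻⁶ m³/s
0.09216 day → 7962.62 s
V = Q × t = 6.61563×10⁻⁶ × 7962.62 = 0.0526777 m³
In gal: 0.0526777 / 0.00378541 = 13.916 gal

13.92 gal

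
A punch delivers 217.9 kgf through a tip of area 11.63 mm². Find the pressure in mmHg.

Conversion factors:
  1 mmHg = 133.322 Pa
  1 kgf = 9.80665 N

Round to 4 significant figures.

217.9 kgf × 9.80665 → 2136.87 N
11.63 mm² × 10⁻⁶ → 1.163×10⁻⁵ m²
P = F / A = 2136.87 N / 1.163×10⁻⁵ m² = 1.83738×10⁸ Pa
1.83738×10⁸ Pa ÷ (133.322 Pa/mmHg) = 1.37815×10⁶ mmHg

1.378×10⁶ mmHg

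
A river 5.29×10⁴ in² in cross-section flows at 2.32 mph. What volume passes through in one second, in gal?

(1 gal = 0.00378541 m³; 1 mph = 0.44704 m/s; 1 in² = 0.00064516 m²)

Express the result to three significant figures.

2.32 mph × 0.44704 → 1.03713 m/s
5.29×10⁴ in² × 0.00064516 → 34.129 m²
V = v × A × t = 1.03713 m/s × 34.129 m² × 1 s = 35.3962 m³
35.3962 m³ ÷ (0.00378541 m³/gal) = 9350.69 gal

9350 gal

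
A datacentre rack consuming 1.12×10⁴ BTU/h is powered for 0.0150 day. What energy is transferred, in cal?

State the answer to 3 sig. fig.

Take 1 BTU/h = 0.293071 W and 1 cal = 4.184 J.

1.02×10⁶ cal

1.12×10⁴ BTU/h × 0.293071 → 3282.4 W
0.0150 day × 86400 → 1296 s
E = P × t = 3282.4 W × 1296 s = 4.25399×10⁶ J
4.25399×10⁶ J ÷ (4.184 J/cal) = 1.01673×10⁶ cal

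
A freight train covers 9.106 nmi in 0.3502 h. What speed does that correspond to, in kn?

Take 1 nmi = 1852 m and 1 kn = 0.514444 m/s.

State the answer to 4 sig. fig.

9.106 nmi × 1852 = 16864.3 m
0.3502 h × 3600 = 1260.72 s
v = d / t = 16864.3 m / 1260.72 s = 13.3767 m/s
13.3767 m/s ÷ (0.514444 m/s/kn) = 26.0022 kn

26.00 kn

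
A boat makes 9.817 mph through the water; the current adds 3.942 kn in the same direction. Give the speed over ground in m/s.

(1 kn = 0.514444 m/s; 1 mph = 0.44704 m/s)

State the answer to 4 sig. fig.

9.817 mph × 0.44704 = 4.38859 m/s
3.942 kn × 0.514444 = 2.02794 m/s
Combined: 4.38859 + 2.02794 = 6.41653 m/s

6.417 m/s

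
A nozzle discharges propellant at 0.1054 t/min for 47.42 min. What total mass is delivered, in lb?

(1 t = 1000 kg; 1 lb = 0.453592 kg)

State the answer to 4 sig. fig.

1.102×10⁴ lb

0.1054 t/min → 1.75667 kg/s
47.42 min → 2845.2 s
m = ṁ × t = 1.75667 × 2845.2 = 4998.08 kg
In lb: 4998.08 / 0.453592 = 11018.9 lb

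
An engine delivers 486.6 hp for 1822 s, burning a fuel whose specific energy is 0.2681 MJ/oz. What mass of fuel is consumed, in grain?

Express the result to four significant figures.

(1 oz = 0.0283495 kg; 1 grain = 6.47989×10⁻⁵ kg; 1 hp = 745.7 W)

486.6 hp → 362858 W
E = P × t = 362858 × 1822 = 6.61127×10⁸ J
0.2681 MJ/oz → 9.45696×10⁶ J/kg
m = E / e_s = 6.61127×10⁸ / 9.45696×10⁶ = 69.909 kg
In grain: 69.909 / 6.47989×10⁻⁵ = 1.07886×10⁶ grain

1.079×10⁶ grain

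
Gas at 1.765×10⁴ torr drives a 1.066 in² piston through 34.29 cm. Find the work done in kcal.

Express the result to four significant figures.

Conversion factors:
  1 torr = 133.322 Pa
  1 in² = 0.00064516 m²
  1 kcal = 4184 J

0.1326 kcal

1.765×10⁴ torr → 2.35313×10⁶ Pa
1.066 in² → 6.87741×10⁻⁴ m²
F = P × A = 2.35313×10⁶ × 6.87741×10⁻⁴ = 1618.34 N
34.29 cm → 0.3429 m
W = F × d = 1618.34 × 0.3429 = 554.929 J
In kcal: 554.929 / 4184 = 0.132631 kcal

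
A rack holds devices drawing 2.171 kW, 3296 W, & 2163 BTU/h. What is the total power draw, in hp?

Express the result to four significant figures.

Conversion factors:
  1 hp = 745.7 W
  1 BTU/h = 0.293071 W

8.181 hp

2.171 kW × 1000 = 2171 W
3296 W (already W)
2163 BTU/h × 0.293071 = 633.913 W
Combined: 2171 + 3296 + 633.913 = 6100.91 W
In hp: 6100.91 / 745.7 = 8.18145 hp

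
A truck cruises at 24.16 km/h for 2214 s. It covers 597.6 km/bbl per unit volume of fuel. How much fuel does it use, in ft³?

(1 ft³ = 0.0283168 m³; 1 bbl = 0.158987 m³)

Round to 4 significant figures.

0.1396 ft³

24.16 km/h → 6.71111 m/s
d = v × t = 6.71111 × 2214 = 14858.4 m
597.6 km/bbl → 3.7588×10⁶ m/m³
V = d / (distance per unit fuel) = 14858.4 / 3.7588×10⁶ = 0.00395296 m³
In ft³: 0.00395296 / 0.0283168 = 0.139598 ft³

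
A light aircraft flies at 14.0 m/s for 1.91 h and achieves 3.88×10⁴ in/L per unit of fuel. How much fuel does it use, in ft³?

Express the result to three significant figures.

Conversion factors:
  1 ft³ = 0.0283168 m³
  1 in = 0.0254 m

1.91 h → 6876 s
d = v × t = 14 × 6876 = 96264 m
3.88×10⁴ in/L → 985520 m/m³
V = d / (distance per unit fuel) = 96264 / 985520 = 0.0976784 m³
In ft³: 0.0976784 / 0.0283168 = 3.44949 ft³

3.45 ft³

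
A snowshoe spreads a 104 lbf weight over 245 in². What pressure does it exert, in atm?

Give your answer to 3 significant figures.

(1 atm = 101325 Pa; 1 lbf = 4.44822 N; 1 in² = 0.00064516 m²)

0.0289 atm

104 lbf × 4.44822 → 462.615 N
245 in² × 0.00064516 → 0.158064 m²
P = F / A = 462.615 N / 0.158064 m² = 2926.76 Pa
2926.76 Pa ÷ (101325 Pa/atm) = 0.0288849 atm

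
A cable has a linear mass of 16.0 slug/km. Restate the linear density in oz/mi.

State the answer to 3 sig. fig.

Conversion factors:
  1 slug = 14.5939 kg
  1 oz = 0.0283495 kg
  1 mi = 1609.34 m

16.0 slug/km × 14.5939 kg/slug ÷ 1000 m/km = 0.233502 kg/m
0.233502 kg/m ÷ 0.0283495 kg/oz × 1609.34 m/mi = 13255.4 oz/mi

1.33×10⁴ oz/mi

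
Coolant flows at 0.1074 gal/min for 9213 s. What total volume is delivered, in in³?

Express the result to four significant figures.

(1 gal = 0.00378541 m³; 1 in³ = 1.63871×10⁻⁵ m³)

3809 in³

0.1074 gal/min → 6.77588×10⁻⁶ m³/s
V = Q × t = 6.77588×10⁻⁶ × 9213 = 0.0624262 m³
In in³: 0.0624262 / 1.63871×10⁻⁵ = 3809.47 in³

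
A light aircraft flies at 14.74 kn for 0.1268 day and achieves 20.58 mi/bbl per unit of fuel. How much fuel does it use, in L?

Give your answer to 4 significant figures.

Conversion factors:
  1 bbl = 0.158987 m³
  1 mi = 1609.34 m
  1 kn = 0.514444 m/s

398.8 L

14.74 kn → 7.5829 m/s
0.1268 day → 10955.5 s
d = v × t = 7.5829 × 10955.5 = 83074.5 m
20.58 mi/bbl → 208320 m/m³
V = d / (distance per unit fuel) = 83074.5 / 208320 = 0.398783 m³
In L: 0.398783 / 0.001 = 398.783 L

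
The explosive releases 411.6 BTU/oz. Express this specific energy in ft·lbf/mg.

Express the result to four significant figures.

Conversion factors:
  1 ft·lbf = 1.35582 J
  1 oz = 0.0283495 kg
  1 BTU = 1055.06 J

411.6 BTU/oz × 1055.06 J/BTU ÷ 0.0283495 kg/oz = 1.53182×10⁷ J/kg
1.53182×10⁷ J/kg ÷ 1.35582 J/ft·lbf × 10⁻⁶ kg/mg = 11.2981 ft·lbf/mg

11.30 ft·lbf/mg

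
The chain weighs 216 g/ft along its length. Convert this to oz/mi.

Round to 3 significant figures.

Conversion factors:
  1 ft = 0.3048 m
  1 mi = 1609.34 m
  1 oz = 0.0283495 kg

216 g/ft × 0.001 kg/g ÷ 0.3048 m/ft = 0.708661 kg/m
0.708661 kg/m ÷ 0.0283495 kg/oz × 1609.34 m/mi = 40229.2 oz/mi

4.02×10⁴ oz/mi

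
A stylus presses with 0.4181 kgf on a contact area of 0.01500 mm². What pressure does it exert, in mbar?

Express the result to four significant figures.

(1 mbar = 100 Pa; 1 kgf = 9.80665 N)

0.4181 kgf × 9.80665 = 4.10016 N
0.01500 mm² × 10⁻⁶ = 1.5×10⁻⁸ m²
P = F / A = 4.10016 N / 1.5×10⁻⁸ m² = 2.73344×10⁸ Pa
2.73344×10⁸ Pa ÷ (100 Pa/mbar) = 2.73344×10⁶ mbar

2.733×10⁶ mbar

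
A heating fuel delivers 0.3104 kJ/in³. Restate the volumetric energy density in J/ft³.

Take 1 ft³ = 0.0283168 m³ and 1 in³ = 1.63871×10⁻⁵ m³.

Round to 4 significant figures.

5.364×10⁵ J/ft³

0.3104 kJ/in³ × 1000 J/kJ ÷ 1.63871×10⁻⁵ m³/in³ = 1.89417×10⁷ J/m³
1.89417×10⁷ J/m³ × 0.0283168 m³/ft³ = 536368 J/ft³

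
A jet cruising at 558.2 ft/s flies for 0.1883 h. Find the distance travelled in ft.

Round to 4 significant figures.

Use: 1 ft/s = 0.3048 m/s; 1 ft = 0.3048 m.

3.784×10⁵ ft

558.2 ft/s × 0.3048 = 170.139 m/s
0.1883 h × 3600 = 677.88 s
d = v × t = 170.139 m/s × 677.88 s = 115334 m
115334 m ÷ (0.3048 m/ft) = 378392 ft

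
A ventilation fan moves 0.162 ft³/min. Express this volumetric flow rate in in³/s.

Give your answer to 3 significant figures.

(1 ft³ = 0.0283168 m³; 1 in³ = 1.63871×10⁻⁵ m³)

0.162 ft³/min × 0.0283168 m³/ft³ ÷ 60 s/min = 7.64554×10⁻⁵ m³/s
7.64554×10⁻⁵ m³/s ÷ 1.63871×10⁻⁵ m³/in³ = 4.66558 in³/s

4.67 in³/s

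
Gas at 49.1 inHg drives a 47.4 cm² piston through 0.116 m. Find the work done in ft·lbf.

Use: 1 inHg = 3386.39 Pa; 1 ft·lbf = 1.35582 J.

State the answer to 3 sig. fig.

49.1 inHg → 166272 Pa
47.4 cm² → 0.00474 m²
F = P × A = 166272 × 0.00474 = 788.129 N
W = F × d = 788.129 × 0.116 = 91.423 J
In ft·lbf: 91.423 / 1.35582 = 67.43 ft·lbf

67.4 ft·lbf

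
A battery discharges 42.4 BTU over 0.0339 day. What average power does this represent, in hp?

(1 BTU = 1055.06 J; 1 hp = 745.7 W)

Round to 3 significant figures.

42.4 BTU × 1055.06 = 44734.5 J
0.0339 day × 86400 = 2928.96 s
P = E / t = 44734.5 J / 2928.96 s = 15.2732 W
15.2732 W ÷ (745.7 W/hp) = 0.0204817 hp

0.0205 hp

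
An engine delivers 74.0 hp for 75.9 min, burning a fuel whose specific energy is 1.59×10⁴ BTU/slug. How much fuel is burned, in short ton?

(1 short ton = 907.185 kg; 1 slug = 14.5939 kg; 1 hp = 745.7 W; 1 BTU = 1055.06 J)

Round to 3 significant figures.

74.0 hp → 55181.8 W
75.9 min → 4554 s
E = P × t = 55181.8 × 4554 = 2.51298×10⁸ J
1.59×10⁴ BTU/slug → 1.14948×10⁶ J/kg
m = E / e_s = 2.51298×10⁸ / 1.14948×10⁶ = 218.619 kg
In short ton: 218.619 / 907.185 = 0.240986 short ton

0.241 short ton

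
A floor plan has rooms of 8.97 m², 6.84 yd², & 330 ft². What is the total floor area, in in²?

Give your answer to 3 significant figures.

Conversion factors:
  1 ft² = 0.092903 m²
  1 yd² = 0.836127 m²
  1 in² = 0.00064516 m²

8.97 m² (already m²)
6.84 yd² × 0.836127 = 5.71911 m²
330 ft² × 0.092903 = 30.658 m²
Total: 8.97 + 5.71911 + 30.658 = 45.3471 m²
In in²: 45.3471 / 0.00064516 = 70288.1 in²

7.03×10⁴ in²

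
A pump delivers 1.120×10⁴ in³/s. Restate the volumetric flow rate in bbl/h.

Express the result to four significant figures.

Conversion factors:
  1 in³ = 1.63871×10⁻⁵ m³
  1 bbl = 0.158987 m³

4156 bbl/h

1.120×10⁴ in³/s × 1.63871×10⁻⁵ m³/in³ = 0.183536 m³/s
0.183536 m³/s ÷ 0.158987 m³/bbl × 3600 s/h = 4155.87 bbl/h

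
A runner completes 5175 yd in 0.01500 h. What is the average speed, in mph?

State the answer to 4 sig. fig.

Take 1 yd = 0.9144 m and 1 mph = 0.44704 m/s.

196.0 mph

5175 yd × 0.9144 = 4732.02 m
0.01500 h × 3600 = 54 s
v = d / t = 4732.02 m / 54 s = 87.63 m/s
87.63 m/s ÷ (0.44704 m/s/mph) = 196.023 mph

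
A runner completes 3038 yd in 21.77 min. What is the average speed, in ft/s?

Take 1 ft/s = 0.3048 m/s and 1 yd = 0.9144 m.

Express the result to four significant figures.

6.977 ft/s

3038 yd × 0.9144 = 2777.95 m
21.77 min × 60 = 1306.2 s
v = d / t = 2777.95 m / 1306.2 s = 2.12674 m/s
2.12674 m/s ÷ (0.3048 m/s/ft/s) = 6.97749 ft/s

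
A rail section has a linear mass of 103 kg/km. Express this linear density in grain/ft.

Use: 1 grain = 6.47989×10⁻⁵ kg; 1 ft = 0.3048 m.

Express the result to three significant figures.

484 grain/ft

103 kg/km ÷ 1000 m/km = 0.103 kg/m
0.103 kg/m ÷ 6.47989×10⁻⁵ kg/grain × 0.3048 m/ft = 484.49 grain/ft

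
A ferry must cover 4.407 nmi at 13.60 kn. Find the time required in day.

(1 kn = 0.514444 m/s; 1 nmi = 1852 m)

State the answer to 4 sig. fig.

4.407 nmi × 1852 = 8161.76 m
13.60 kn × 0.514444 = 6.99644 m/s
t = d / v = 8161.76 m / 6.99644 m/s = 1166.56 s
1166.56 s ÷ (86400 s/day) = 0.0135019 day

0.01350 day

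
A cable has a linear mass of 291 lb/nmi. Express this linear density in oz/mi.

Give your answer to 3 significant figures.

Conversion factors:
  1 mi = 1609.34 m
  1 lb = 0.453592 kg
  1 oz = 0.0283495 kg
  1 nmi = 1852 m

4050 oz/mi

291 lb/nmi × 0.453592 kg/lb ÷ 1852 m/nmi = 0.0712717 kg/m
0.0712717 kg/m ÷ 0.0283495 kg/oz × 1609.34 m/mi = 4045.94 oz/mi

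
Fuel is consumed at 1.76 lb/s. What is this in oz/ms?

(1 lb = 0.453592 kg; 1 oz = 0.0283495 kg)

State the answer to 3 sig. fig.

1.76 lb/s × 0.453592 kg/lb = 0.798322 kg/s
0.798322 kg/s ÷ 0.0283495 kg/oz × 0.001 s/ms = 0.02816 oz/ms

0.0282 oz/ms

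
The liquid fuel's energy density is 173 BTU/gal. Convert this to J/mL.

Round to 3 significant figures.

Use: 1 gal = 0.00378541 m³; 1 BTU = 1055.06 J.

173 BTU/gal × 1055.06 J/BTU ÷ 0.00378541 m³/gal = 4.82181×10⁷ J/m³
4.82181×10⁷ J/m³ × 10⁻⁶ m³/mL = 48.2181 J/mL

48.2 J/mL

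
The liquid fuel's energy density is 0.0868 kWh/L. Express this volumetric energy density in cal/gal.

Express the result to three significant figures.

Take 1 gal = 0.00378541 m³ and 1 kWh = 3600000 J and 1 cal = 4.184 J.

0.0868 kWh/L × 3600000 J/kWh ÷ 0.001 m³/L = 3.1248×10⁸ J/m³
3.1248×10⁸ J/m³ ÷ 4.184 J/cal × 0.00378541 m³/gal = 282712 cal/gal

2.83×10⁵ cal/gal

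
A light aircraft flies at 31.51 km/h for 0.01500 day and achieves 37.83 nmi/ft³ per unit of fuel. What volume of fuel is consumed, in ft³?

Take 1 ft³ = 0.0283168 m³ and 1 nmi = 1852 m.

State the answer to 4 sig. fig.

31.51 km/h → 8.75278 m/s
0.01500 day → 1296 s
d = v × t = 8.75278 × 1296 = 11343.6 m
37.83 nmi/ft³ → 2.47419×10⁶ m/m³
V = d / (distance per unit fuel) = 11343.6 / 2.47419×10⁶ = 0.00458477 m³
In ft³: 0.00458477 / 0.0283168 = 0.16191 ft³

0.1619 ft³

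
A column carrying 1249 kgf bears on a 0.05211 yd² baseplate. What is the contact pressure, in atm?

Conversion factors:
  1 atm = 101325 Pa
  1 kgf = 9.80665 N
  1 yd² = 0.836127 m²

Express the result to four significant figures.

2.774 atm

1249 kgf × 9.80665 = 12248.5 N
0.05211 yd² × 0.836127 = 0.0435706 m²
P = F / A = 12248.5 N / 0.0435706 m² = 281118 Pa
281118 Pa ÷ (101325 Pa/atm) = 2.77442 atm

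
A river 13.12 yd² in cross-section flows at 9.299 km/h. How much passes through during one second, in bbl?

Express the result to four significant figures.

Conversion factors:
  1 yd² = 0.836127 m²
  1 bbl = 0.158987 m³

9.299 km/h × (1/3.6) → 2.58306 m/s
13.12 yd² × 0.836127 → 10.97 m²
V = v × A × t = 2.58306 m/s × 10.97 m² × 1 s = 28.3362 m³
28.3362 m³ ÷ (0.158987 m³/bbl) = 178.23 bbl

178.2 bbl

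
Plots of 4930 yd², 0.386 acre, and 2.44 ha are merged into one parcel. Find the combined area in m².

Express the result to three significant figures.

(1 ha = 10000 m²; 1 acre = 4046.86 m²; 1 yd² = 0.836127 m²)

4930 yd² × 0.836127 → 4122.11 m²
0.386 acre × 4046.86 → 1562.09 m²
2.44 ha × 10000 → 24400 m²
Combined: 4122.11 + 1562.09 + 24400 = 30084.2 m²

3.01×10⁴ m²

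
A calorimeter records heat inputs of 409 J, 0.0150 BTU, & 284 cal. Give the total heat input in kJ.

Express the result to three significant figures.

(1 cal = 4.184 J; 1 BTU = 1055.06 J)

409 J (already J)
0.0150 BTU × 1055.06 → 15.8259 J
284 cal × 4.184 → 1188.26 J
Combined: 409 + 15.8259 + 1188.26 = 1613.09 J
In kJ: 1613.09 / 1000 = 1.61309 kJ

1.61 kJ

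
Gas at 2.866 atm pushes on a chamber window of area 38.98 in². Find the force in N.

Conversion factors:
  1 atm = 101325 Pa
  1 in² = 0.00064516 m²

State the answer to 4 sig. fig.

7303 N

2.866 atm × 101325 = 290397 Pa
38.98 in² × 0.00064516 = 0.0251483 m²
F = P × A = 290397 Pa × 0.0251483 m² = 7302.99 N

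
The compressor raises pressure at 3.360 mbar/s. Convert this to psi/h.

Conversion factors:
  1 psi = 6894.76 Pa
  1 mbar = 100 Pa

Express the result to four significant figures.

175.4 psi/h

3.360 mbar/s × 100 Pa/mbar = 336 Pa/s
336 Pa/s ÷ 6894.76 Pa/psi × 3600 s/h = 175.438 psi/h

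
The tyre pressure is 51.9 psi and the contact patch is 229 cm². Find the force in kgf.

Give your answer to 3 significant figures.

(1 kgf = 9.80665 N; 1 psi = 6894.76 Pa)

51.9 psi × 6894.76 → 357838 Pa
229 cm² × 0.0001 → 0.0229 m²
F = P × A = 357838 Pa × 0.0229 m² = 8194.49 N
8194.49 N ÷ (9.80665 N/kgf) = 835.605 kgf

836 kgf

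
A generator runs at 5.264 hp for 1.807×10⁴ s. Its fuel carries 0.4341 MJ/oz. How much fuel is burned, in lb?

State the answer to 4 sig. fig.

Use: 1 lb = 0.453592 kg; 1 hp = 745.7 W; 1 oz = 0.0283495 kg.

10.21 lb

5.264 hp → 3925.36 W
E = P × t = 3925.36 × 18070 = 7.09313×10⁷ J
0.4341 MJ/oz → 1.53124×10⁷ J/kg
m = E / e_s = 7.09313×10⁷ / 1.53124×10⁷ = 4.63228 kg
In lb: 4.63228 / 0.453592 = 10.2124 lb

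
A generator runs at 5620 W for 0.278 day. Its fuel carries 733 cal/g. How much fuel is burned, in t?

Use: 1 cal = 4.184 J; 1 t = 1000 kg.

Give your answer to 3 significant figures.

0.278 day → 24019.2 s
E = P × t = 5620 × 24019.2 = 1.34988×10⁸ J
733 cal/g → 3.06687×10⁶ J/kg
m = E / e_s = 1.34988×10⁸ / 3.06687×10⁶ = 44.0149 kg
In t: 44.0149 / 1000 = 0.0440149 t

0.0440 t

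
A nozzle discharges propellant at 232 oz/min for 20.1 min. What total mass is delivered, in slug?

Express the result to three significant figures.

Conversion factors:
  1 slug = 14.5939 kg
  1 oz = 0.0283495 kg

9.06 slug

232 oz/min → 0.109618 kg/s
20.1 min → 1206 s
m = ṁ × t = 0.109618 × 1206 = 132.199 kg
In slug: 132.199 / 14.5939 = 9.05851 slug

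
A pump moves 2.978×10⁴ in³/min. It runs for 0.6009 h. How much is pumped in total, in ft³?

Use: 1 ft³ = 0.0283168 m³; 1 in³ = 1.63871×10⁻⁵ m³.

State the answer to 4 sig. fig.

2.978×10⁴ in³/min → 0.00813346 m³/s
0.6009 h → 2163.24 s
V = Q × t = 0.00813346 × 2163.24 = 17.5946 m³
In ft³: 17.5946 / 0.0283168 = 621.348 ft³

621.3 ft³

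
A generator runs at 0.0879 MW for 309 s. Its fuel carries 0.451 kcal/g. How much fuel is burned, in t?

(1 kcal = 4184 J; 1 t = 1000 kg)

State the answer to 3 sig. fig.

0.0879 MW → 87900 W
E = P × t = 87900 × 309 = 2.71611×10⁷ J
0.451 kcal/g → 1.88698×10⁶ J/kg
m = E / e_s = 2.71611×10⁷ / 1.88698×10⁶ = 14.394 kg
In t: 14.394 / 1000 = 0.014394 t

0.0144 t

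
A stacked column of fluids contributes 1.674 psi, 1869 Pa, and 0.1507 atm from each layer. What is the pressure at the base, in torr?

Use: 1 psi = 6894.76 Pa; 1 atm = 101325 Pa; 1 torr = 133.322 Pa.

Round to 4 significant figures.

1.674 psi × 6894.76 = 11541.8 Pa
1869 Pa (already Pa)
0.1507 atm × 101325 = 15269.7 Pa
Combined: 11541.8 + 1869 + 15269.7 = 28680.5 Pa
In torr: 28680.5 / 133.322 = 215.122 torr

215.1 torr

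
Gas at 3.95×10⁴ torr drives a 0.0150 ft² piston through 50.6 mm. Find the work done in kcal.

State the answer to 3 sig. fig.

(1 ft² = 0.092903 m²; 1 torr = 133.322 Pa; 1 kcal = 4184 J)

3.95×10⁴ torr → 5.26622×10⁶ Pa
0.0150 ft² → 0.00139354 m²
F = P × A = 5.26622×10⁶ × 0.00139354 = 7338.69 N
50.6 mm → 0.0506 m
W = F × d = 7338.69 × 0.0506 = 371.338 J
In kcal: 371.338 / 4184 = 0.0887519 kcal

0.0888 kcal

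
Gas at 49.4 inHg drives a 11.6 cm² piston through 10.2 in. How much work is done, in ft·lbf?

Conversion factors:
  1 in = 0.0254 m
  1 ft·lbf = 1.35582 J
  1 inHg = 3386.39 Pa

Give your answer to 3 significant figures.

37.1 ft·lbf

49.4 inHg → 167288 Pa
11.6 cm² → 0.00116 m²
F = P × A = 167288 × 0.00116 = 194.054 N
10.2 in → 0.25908 m
W = F × d = 194.054 × 0.25908 = 50.2755 J
In ft·lbf: 50.2755 / 1.35582 = 37.0812 ft·lbf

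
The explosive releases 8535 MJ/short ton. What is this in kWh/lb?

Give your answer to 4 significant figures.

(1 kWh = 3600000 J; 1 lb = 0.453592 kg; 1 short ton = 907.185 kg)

8535 MJ/short ton × 1000000 J/MJ ÷ 907.185 kg/short ton = 9.40822×10⁶ J/kg
9.40822×10⁶ J/kg ÷ 3600000 J/kWh × 0.453592 kg/lb = 1.18541 kWh/lb

1.185 kWh/lb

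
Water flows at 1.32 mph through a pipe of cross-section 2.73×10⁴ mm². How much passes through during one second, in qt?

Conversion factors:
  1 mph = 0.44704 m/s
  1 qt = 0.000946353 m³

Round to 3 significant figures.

17.0 qt

1.32 mph × 0.44704 → 0.590093 m/s
2.73×10⁴ mm² × 10⁻⁶ → 0.0273 m²
V = v × A × t = 0.590093 m/s × 0.0273 m² × 1 s = 0.0161095 m³
0.0161095 m³ ÷ (0.000946353 m³/qt) = 17.0227 qt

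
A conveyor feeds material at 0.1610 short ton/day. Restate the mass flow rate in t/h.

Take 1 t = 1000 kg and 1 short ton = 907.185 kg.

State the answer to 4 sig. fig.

0.006086 t/h

0.1610 short ton/day × 907.185 kg/short ton ÷ 86400 s/day = 0.00169047 kg/s
0.00169047 kg/s ÷ 1000 kg/t × 3600 s/h = 0.00608569 t/h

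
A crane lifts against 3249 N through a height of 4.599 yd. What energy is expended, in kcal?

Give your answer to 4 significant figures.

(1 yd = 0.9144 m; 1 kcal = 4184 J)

3.266 kcal

4.599 yd × 0.9144 → 4.20533 m
W = F × d = 3249 N × 4.20533 m = 13663.1 J
13663.1 J ÷ (4184 J/kcal) = 3.26556 kcal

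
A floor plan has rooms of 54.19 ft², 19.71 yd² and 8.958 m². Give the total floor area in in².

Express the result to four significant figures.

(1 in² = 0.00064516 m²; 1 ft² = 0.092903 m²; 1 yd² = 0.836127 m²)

4.723×10⁴ in²

54.19 ft² × 0.092903 = 5.03441 m²
19.71 yd² × 0.836127 = 16.4801 m²
8.958 m² (already m²)
Total: 5.03441 + 16.4801 + 8.958 = 30.4725 m²
In in²: 30.4725 / 0.00064516 = 47232.5 in²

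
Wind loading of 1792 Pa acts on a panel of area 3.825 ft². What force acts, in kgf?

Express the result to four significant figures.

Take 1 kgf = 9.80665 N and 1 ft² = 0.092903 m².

64.93 kgf

3.825 ft² × 0.092903 = 0.355354 m²
F = P × A = 1792 Pa × 0.355354 m² = 636.794 N
636.794 N ÷ (9.80665 N/kgf) = 64.9349 kgf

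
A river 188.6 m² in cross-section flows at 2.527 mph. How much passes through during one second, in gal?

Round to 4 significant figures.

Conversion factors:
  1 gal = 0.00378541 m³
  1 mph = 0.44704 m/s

5.628×10⁴ gal

2.527 mph × 0.44704 → 1.12967 m/s
V = v × A × t = 1.12967 m/s × 188.6 m² × 1 s = 213.056 m³
213.056 m³ ÷ (0.00378541 m³/gal) = 56283.5 gal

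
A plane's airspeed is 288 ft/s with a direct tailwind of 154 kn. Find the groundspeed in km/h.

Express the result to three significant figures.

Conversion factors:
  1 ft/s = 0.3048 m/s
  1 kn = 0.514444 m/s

601 km/h

288 ft/s × 0.3048 = 87.7824 m/s
154 kn × 0.514444 = 79.2244 m/s
Total: 87.7824 + 79.2244 = 167.007 m/s
In km/h: 167.007 / (1/3.6) = 601.225 km/h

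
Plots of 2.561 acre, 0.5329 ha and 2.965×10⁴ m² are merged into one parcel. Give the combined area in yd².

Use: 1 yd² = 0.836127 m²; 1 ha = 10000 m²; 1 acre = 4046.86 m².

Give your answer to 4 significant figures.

5.423×10⁴ yd²

2.561 acre × 4046.86 = 10364 m²
0.5329 ha × 10000 = 5329 m²
2.965×10⁴ m² (already m²)
Total: 10364 + 5329 + 29650 = 45343 m²
In yd²: 45343 / 0.836127 = 54229.8 yd²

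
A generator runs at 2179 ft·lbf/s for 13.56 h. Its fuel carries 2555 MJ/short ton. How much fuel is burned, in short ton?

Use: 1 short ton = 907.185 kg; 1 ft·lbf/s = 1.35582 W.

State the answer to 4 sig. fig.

0.05645 short ton

2179 ft·lbf/s → 2954.33 W
13.56 h → 48816 s
E = P × t = 2954.33 × 48816 = 1.44219×10⁸ J
2555 MJ/short ton → 2.8164×10⁶ J/kg
m = E / e_s = 1.44219×10⁸ / 2.8164×10⁶ = 51.2069 kg
In short ton: 51.2069 / 907.185 = 0.0564459 short ton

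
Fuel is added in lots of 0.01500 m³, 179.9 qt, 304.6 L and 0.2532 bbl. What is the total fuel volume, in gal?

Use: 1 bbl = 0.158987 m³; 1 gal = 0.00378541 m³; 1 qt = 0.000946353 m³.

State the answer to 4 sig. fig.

0.01500 m³ (already m³)
179.9 qt × 0.000946353 → 0.170249 m³
304.6 L × 0.001 → 0.3046 m³
0.2532 bbl × 0.158987 → 0.0402555 m³
Sum: 0.015 + 0.170249 + 0.3046 + 0.0402555 = 0.530104 m³
In gal: 0.530104 / 0.00378541 = 140.039 gal

140.0 gal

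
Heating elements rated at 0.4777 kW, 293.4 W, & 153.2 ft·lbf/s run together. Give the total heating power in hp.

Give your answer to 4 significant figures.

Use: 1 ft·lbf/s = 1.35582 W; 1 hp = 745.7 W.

0.4777 kW × 1000 = 477.7 W
293.4 W (already W)
153.2 ft·lbf/s × 1.35582 = 207.712 W
Sum: 477.7 + 293.4 + 207.712 = 978.812 W
In hp: 978.812 / 745.7 = 1.31261 hp

1.313 hp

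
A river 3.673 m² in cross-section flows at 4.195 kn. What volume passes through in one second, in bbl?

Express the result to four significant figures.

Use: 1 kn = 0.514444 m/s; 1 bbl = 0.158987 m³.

49.86 bbl

4.195 kn × 0.514444 → 2.15809 m/s
V = v × A × t = 2.15809 m/s × 3.673 m² × 1 s = 7.92666 m³
7.92666 m³ ÷ (0.158987 m³/bbl) = 49.8573 bbl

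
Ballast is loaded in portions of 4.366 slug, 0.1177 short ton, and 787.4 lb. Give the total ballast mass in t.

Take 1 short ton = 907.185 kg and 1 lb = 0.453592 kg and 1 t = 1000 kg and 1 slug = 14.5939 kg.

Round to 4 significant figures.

0.5277 t

4.366 slug × 14.5939 = 63.717 kg
0.1177 short ton × 907.185 = 106.776 kg
787.4 lb × 0.453592 = 357.158 kg
Total: 63.717 + 106.776 + 357.158 = 527.651 kg
In t: 527.651 / 1000 = 0.527651 t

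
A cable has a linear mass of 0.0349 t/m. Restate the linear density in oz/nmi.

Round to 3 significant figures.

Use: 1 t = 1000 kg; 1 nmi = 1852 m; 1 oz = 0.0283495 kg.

0.0349 t/m × 1000 kg/t = 34.9 kg/m
34.9 kg/m ÷ 0.0283495 kg/oz × 1852 m/nmi = 2.27993×10⁶ oz/nmi

2.28×10⁶ oz/nmi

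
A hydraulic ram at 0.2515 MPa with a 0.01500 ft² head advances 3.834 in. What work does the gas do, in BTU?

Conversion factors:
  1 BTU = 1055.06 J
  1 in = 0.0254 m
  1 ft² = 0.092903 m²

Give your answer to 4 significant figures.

0.2515 MPa → 251500 Pa
0.01500 ft² → 0.00139354 m²
F = P × A = 251500 × 0.00139354 = 350.475 N
3.834 in → 0.0973836 m
W = F × d = 350.475 × 0.0973836 = 34.1305 J
In BTU: 34.1305 / 1055.06 = 0.0323493 BTU

0.03235 BTU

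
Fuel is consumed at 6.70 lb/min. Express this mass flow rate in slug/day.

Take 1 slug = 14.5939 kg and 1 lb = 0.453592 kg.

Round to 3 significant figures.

6.70 lb/min × 0.453592 kg/lb ÷ 60 s/min = 0.0506511 kg/s
0.0506511 kg/s ÷ 14.5939 kg/slug × 86400 s/day = 299.869 slug/day

300 slug/day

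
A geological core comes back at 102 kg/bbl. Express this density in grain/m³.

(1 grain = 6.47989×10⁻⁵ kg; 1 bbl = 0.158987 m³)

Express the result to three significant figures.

102 kg/bbl ÷ 0.158987 m³/bbl = 641.562 kg/m³
641.562 kg/m³ ÷ 6.47989×10⁻⁵ kg/grain = 9.90082×10⁶ grain/m³

9.90×10⁶ grain/m³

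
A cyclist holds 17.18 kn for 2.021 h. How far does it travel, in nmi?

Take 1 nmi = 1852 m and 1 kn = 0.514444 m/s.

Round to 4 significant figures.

34.72 nmi

17.18 kn × 0.514444 → 8.83815 m/s
2.021 h × 3600 → 7275.6 s
d = v × t = 8.83815 m/s × 7275.6 s = 64302.8 m
64302.8 m ÷ (1852 m/nmi) = 34.7207 nmi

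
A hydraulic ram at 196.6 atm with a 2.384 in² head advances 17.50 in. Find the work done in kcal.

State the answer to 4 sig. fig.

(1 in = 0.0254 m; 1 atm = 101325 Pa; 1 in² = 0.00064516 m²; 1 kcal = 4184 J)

196.6 atm → 1.99205×10⁷ Pa
2.384 in² → 0.00153806 m²
F = P × A = 1.99205×10⁷ × 0.00153806 = 30638.9 N
17.50 in → 0.4445 m
W = F × d = 30638.9 × 0.4445 = 13619 J
In kcal: 13619 / 4184 = 3.25502 kcal

3.255 kcal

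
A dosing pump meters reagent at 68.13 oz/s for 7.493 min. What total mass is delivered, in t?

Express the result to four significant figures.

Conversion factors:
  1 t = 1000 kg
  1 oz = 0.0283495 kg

68.13 oz/s → 1.93145 kg/s
7.493 min → 449.58 s
m = ṁ × t = 1.93145 × 449.58 = 868.341 kg
In t: 868.341 / 1000 = 0.868341 t

0.8683 t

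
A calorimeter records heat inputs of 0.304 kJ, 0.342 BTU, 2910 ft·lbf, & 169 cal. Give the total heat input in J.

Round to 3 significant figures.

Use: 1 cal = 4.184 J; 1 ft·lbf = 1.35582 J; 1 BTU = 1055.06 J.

5320 J

0.304 kJ × 1000 → 304 J
0.342 BTU × 1055.06 → 360.831 J
2910 ft·lbf × 1.35582 → 3945.44 J
169 cal × 4.184 → 707.096 J
Total: 304 + 360.831 + 3945.44 + 707.096 = 5317.37 J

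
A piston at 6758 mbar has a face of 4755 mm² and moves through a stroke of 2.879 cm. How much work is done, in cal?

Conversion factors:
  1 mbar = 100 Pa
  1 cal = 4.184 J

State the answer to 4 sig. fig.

6758 mbar → 675800 Pa
4755 mm² → 0.004755 m²
F = P × A = 675800 × 0.004755 = 3213.43 N
2.879 cm → 0.02879 m
W = F × d = 3213.43 × 0.02879 = 92.5146 J
In cal: 92.5146 / 4.184 = 22.1115 cal

22.11 cal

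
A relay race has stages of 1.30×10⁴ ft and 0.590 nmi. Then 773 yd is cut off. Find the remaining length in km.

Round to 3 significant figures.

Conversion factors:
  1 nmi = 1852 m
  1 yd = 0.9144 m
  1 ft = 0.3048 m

1.30×10⁴ ft × 0.3048 = 3962.4 m
0.590 nmi × 1852 = 1092.68 m
773 yd × 0.9144 = 706.831 m
Result: 3962.4 + 1092.68 − 706.831 = 4348.25 m
In km: 4348.25 / 1000 = 4.34825 km

4.35 km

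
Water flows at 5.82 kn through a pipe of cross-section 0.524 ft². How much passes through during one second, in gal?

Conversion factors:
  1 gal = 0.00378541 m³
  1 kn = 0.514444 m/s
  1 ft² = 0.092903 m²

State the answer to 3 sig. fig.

5.82 kn × 0.514444 = 2.99406 m/s
0.524 ft² × 0.092903 = 0.0486812 m²
V = v × A × t = 2.99406 m/s × 0.0486812 m² × 1 s = 0.145754 m³
0.145754 m³ ÷ (0.00378541 m³/gal) = 38.5042 gal

38.5 gal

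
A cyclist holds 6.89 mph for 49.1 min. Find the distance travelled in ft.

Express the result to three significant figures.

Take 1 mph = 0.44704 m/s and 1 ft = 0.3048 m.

6.89 mph × 0.44704 → 3.08011 m/s
49.1 min × 60 → 2946 s
d = v × t = 3.08011 m/s × 2946 s = 9074 m
9074 m ÷ (0.3048 m/ft) = 29770.3 ft

2.98×10⁴ ft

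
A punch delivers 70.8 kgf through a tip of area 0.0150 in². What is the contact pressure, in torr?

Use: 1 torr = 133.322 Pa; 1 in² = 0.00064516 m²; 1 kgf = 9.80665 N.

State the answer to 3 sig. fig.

70.8 kgf × 9.80665 = 694.311 N
0.0150 in² × 0.00064516 = 9.6774×10⁻⁶ m²
P = F / A = 694.311 N / 9.6774×10⁻⁶ m² = 7.17456×10⁷ Pa
7.17456×10⁷ Pa ÷ (133.322 Pa/torr) = 538138 torr

5.38×10⁵ torr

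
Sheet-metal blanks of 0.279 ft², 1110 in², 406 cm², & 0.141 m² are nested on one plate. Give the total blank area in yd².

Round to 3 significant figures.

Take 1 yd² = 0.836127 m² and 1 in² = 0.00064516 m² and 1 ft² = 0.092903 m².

0.279 ft² × 0.092903 → 0.0259199 m²
1110 in² × 0.00064516 → 0.716128 m²
406 cm² × 0.0001 → 0.0406 m²
0.141 m² (already m²)
Combined: 0.0259199 + 0.716128 + 0.0406 + 0.141 = 0.923648 m²
In yd²: 0.923648 / 0.836127 = 1.10467 yd²

1.10 yd²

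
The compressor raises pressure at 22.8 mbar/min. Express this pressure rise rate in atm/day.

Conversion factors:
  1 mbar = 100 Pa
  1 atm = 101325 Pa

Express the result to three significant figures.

22.8 mbar/min × 100 Pa/mbar ÷ 60 s/min = 38 Pa/s
38 Pa/s ÷ 101325 Pa/atm × 86400 s/day = 32.4027 atm/day

32.4 atm/day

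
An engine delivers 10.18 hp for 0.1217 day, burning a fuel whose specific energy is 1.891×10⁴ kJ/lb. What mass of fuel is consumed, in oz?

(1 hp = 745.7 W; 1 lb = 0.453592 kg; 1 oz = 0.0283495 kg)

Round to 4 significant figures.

10.18 hp → 7591.23 W
0.1217 day → 10514.9 s
E = P × t = 7591.23 × 10514.9 = 7.9821×10⁷ J
1.891×10⁴ kJ/lb → 4.16894×10⁷ J/kg
m = E / e_s = 7.9821×10⁷ / 4.16894×10⁷ = 1.91466 kg
In oz: 1.91466 / 0.0283495 = 67.5377 oz

67.54 oz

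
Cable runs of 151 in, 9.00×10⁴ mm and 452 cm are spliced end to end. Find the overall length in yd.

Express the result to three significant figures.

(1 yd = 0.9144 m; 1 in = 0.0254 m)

108 yd

151 in × 0.0254 = 3.8354 m
9.00×10⁴ mm × 0.001 = 90 m
452 cm × 0.01 = 4.52 m
Total: 3.8354 + 90 + 4.52 = 98.3554 m
In yd: 98.3554 / 0.9144 = 107.563 yd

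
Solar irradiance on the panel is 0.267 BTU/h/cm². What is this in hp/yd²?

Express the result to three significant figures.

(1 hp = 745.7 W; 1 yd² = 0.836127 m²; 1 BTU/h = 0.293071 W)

0.877 hp/yd²

0.267 BTU/h/cm² × 0.293071 W/BTU/h ÷ 0.0001 m²/cm² = 782.5 W/m²
782.5 W/m² ÷ 745.7 W/hp × 0.836127 m²/yd² = 0.87739 hp/yd²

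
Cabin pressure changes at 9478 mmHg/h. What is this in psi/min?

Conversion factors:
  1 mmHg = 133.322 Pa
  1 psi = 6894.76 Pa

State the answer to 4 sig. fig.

9478 mmHg/h × 133.322 Pa/mmHg ÷ 3600 s/h = 351.007 Pa/s
351.007 Pa/s ÷ 6894.76 Pa/psi × 60 s/min = 3.05455 psi/min

3.055 psi/min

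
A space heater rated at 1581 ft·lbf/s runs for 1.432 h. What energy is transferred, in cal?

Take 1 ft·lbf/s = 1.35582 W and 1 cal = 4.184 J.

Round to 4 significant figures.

1581 ft·lbf/s × 1.35582 → 2143.55 W
1.432 h × 3600 → 5155.2 s
E = P × t = 2143.55 W × 5155.2 s = 1.10504×10⁷ J
1.10504×10⁷ J ÷ (4.184 J/cal) = 2.64111×10⁶ cal

2.641×10⁶ cal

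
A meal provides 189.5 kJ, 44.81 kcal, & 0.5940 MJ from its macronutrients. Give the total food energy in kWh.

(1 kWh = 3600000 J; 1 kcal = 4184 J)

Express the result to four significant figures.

0.2697 kWh

189.5 kJ × 1000 = 189500 J
44.81 kcal × 4184 = 187485 J
0.5940 MJ × 1000000 = 594000 J
Total: 189500 + 187485 + 594000 = 970985 J
In kWh: 970985 / 3600000 = 0.269718 kWh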